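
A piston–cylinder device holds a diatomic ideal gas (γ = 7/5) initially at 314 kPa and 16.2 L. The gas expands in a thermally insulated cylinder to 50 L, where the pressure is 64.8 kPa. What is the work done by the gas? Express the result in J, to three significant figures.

Adiabatic: W = (P₁V₁ − P₂V₂)/(γ − 1) with γ = 7/5.
P₁V₁ = 5087 J, P₂V₂ = 3240 J.
W = (5087 − 3240) / 0.4 = 4617 J.

W ≈ 4620 J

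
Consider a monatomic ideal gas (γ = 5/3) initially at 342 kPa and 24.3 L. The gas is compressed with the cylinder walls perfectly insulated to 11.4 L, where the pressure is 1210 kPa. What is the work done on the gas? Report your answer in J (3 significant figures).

W ≈ 8230 J

Adiabatic: W = (P₁V₁ − P₂V₂)/(γ − 1) with γ = 5/3.
P₁V₁ = 8311 J, P₂V₂ = 13794 J.
W = (8311 − 13794) / 0.6667 = -8225 J.
Work on gas = −W_by = 8225 J.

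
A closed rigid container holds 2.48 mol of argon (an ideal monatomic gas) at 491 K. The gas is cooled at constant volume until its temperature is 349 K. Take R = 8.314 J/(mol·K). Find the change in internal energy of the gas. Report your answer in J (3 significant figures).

ΔU ≈ -4390 J

Constant volume ⇒ W = 0, so Q = ΔU = nCᵥΔT with Cᵥ = 3R/2 = 12.47 J/(mol·K).
ΔU = (2.48)(12.47)(349 − 491) = -4392 J.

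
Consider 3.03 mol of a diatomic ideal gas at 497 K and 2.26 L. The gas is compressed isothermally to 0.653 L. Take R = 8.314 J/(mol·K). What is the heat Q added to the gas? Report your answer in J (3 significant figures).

Isothermal ⇒ ΔU = 0, so Q = W = nRT ln(V₂/V₁).
Q = (3.03)(8.314)(497) ln(0.653/2.26) = 12520 × -1.242 = -15544 J.

Q ≈ -15500 J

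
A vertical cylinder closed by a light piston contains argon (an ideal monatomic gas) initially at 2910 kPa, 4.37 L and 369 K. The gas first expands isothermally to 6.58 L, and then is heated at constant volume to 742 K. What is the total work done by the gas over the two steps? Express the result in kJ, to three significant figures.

Step 1 (isothermal): W = P₁V₁ ln(V₂/V₁) = (12717) ln(6.58/4.37) = 5205 J.
Step 2 (isochoric): W = 0 (constant volume).
W_total = 5205 + 0 = 5205 J.

W_total ≈ 5.20 kJ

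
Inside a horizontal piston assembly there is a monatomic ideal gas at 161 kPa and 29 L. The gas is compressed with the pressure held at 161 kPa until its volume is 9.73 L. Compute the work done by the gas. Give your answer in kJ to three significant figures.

Isobaric: W = P ΔV.
W = (161 kPa)(9.73 − 29 L) = (161)(-19.27) = -3102 J.

W ≈ -3.10 kJ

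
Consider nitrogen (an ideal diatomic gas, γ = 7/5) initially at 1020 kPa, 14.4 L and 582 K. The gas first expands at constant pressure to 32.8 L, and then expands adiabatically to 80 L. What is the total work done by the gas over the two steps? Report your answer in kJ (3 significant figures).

W_total ≈ 43.9 kJ

Step 1 (isobaric): W = PΔV = (1020 kPa)(32.8 − 14.4 L) = 18768 J.
After step 1: P = 1020 kPa, V = 32.8 L, T = 1326 K.
Step 2 (adiabatic): W = (P₁V₁ − P₂V₂)/(γ−1) = (33456 − 23420)/0.4 = 25090 J.
W_total = 18768 + 25090 = 43858 J.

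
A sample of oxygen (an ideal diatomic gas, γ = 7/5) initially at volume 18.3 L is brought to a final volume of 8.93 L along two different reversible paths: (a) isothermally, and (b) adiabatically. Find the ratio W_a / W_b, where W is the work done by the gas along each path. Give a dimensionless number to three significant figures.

W_a / W_b ≈ 0.863

Path (a) isothermal: W = P₁V₁ ln(V₂/V₁) → W_a/(P₁V₁) = -0.7175.
Path (b) adiabatic: W = P₁V₁(1 − (V₁/V₂)^(γ−1))/(γ−1) → W_b/(P₁V₁) = -0.831.
W_a / W_b = -0.7175 / -0.831 = 0.8634.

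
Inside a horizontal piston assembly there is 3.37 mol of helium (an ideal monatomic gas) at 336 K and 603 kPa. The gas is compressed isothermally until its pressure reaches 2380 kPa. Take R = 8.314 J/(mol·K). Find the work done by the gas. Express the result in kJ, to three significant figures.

W ≈ -12.9 kJ

Isothermal process: W = nRT ln(V₂/V₁) = nRT ln(P₁/P₂).
W = (3.37)(8.314)(336) × ln(603/2380)
  = 9414 × ln(0.2534) = 9414 × -1.373
W_by_gas = -12925 J.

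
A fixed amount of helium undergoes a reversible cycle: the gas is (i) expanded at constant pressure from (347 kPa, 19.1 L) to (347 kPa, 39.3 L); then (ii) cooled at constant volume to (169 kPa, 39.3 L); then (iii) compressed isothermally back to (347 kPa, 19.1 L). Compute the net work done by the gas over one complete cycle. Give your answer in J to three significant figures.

W_net ≈ 2220 J

Leg (i): W = PΔV = (347)(39.3 − 19.1) = 7009 J.
Leg (ii): W = 0.
Leg (iii): W = PᵢVᵢ ln(V_f/Vᵢ) = (6642) ln(19.1/39.3) = -4792 J.
W_net = 7009 − 4792 = 2217 J.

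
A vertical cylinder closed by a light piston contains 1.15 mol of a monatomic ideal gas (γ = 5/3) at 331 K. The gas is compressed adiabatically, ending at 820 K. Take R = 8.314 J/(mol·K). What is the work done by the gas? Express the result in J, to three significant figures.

W ≈ -7010 J

Adiabatic ⇒ Q = 0, so W_by = −ΔU = nCᵥ(T₁ − T₂).
Cᵥ = 3R/2 = 12.47 J/(mol·K).
W = (1.15)(12.47)(331 − 820) = -7013 J.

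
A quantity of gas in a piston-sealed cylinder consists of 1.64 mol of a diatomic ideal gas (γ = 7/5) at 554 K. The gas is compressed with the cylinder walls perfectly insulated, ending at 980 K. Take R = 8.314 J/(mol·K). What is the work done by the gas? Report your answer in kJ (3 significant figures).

W ≈ -14.5 kJ

Adiabatic ⇒ Q = 0, so W_by = −ΔU = nCᵥ(T₁ − T₂).
Cᵥ = 5R/2 = 20.79 J/(mol·K).
W = (1.64)(20.79)(554 − 980) = -14521 J.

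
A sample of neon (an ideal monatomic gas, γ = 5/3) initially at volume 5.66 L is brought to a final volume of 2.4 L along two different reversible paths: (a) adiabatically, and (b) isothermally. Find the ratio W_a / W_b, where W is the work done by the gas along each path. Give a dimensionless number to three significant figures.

W_a / W_b ≈ 1.35

Path (a) adiabatic: W = P₁V₁(1 − (V₁/V₂)^(γ−1))/(γ−1) → W_a/(P₁V₁) = -1.158.
Path (b) isothermal: W = P₁V₁ ln(V₂/V₁) → W_b/(P₁V₁) = -0.858.
W_a / W_b = -1.158 / -0.858 = 1.349.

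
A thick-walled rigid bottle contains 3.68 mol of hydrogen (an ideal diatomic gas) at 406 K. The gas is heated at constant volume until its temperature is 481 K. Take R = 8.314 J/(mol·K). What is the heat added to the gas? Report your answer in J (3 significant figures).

Constant volume ⇒ W = 0, so Q = ΔU = nCᵥΔT with Cᵥ = 5R/2 = 20.79 J/(mol·K).
ΔU = (3.68)(20.79)(481 − 406) = 5737 J.

Q ≈ 5740 J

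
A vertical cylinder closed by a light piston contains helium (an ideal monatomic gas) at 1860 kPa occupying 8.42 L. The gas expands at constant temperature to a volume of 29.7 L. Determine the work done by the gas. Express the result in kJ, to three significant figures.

Isothermal: W = nRT ln(V₂/V₁) = P₁V₁ ln(V₂/V₁).
P₁V₁ = (1860 kPa)(8.42 L) = 15661 J.
W = 15661 × ln(29.7/8.42) = 15661 × 1.261
W_by_gas = 19742 J.

W ≈ 19.7 kJ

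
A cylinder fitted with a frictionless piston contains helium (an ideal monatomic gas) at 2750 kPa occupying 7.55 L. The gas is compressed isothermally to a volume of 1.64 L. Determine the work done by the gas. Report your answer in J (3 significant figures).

Isothermal: W = nRT ln(V₂/V₁) = P₁V₁ ln(V₂/V₁).
P₁V₁ = (2750 kPa)(7.55 L) = 20762 J.
W = 20762 × ln(1.64/7.55) = 20762 × -1.527
W_by_gas = -31701 J.

W ≈ -31700 J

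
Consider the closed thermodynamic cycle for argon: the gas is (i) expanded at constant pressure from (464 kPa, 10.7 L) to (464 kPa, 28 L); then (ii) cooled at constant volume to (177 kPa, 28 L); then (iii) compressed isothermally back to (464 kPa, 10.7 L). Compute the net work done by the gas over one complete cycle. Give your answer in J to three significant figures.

Leg (i): W = PΔV = (464)(28 − 10.7) = 8027 J.
Leg (ii): W = 0.
Leg (iii): W = PᵢVᵢ ln(V_f/Vᵢ) = (4956) ln(10.7/28) = -4767 J.
W_net = 8027 − 4767 = 3260 J.

W_net ≈ 3260 J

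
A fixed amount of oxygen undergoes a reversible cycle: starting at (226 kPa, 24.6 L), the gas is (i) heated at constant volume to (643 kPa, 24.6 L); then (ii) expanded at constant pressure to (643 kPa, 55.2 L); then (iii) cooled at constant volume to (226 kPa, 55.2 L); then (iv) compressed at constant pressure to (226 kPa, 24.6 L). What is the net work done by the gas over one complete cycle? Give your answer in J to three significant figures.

Constant-volume legs do no work.
W(ii) = (643)(55.2 − 24.6) = 19676 J; W(iv) = (226)(24.6 − 55.2) = -6916 J.
W_net = 19676 − 6916 = 12760 J (the clockwise enclosed area).

W_net ≈ 12800 J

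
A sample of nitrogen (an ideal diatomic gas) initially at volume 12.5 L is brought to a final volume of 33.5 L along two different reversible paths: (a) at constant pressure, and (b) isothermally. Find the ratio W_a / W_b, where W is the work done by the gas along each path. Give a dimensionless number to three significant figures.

Path (a) isobaric: W = P₁(V₂ − V₁) → W_a/(P₁V₁) = 1.68.
Path (b) isothermal: W = P₁V₁ ln(V₂/V₁) → W_b/(P₁V₁) = 0.9858.
W_a / W_b = 1.68 / 0.9858 = 1.704.

W_a / W_b ≈ 1.70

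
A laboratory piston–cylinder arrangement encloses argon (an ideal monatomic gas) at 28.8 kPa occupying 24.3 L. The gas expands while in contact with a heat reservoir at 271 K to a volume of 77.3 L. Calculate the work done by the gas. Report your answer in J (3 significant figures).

W ≈ 810 J

Isothermal: W = nRT ln(V₂/V₁) = P₁V₁ ln(V₂/V₁).
P₁V₁ = (28.8 kPa)(24.3 L) = 699.8 J.
W = 699.8 × ln(77.3/24.3) = 699.8 × 1.157
W_by_gas = 809.9 J.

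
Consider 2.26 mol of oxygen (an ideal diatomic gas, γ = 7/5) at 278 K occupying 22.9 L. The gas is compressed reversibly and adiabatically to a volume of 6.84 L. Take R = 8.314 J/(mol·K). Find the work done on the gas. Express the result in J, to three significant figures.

W ≈ 8120 J

Adiabatic: TV^(γ−1) = const with γ = 7/5.
T₂ = T₁ (V₁/V₂)^(γ−1) = 278 × (22.9/6.84)^0.4 = 278 × 1.621 = 450.8 K.
W_by = nCᵥ(T₁ − T₂) = (2.26)(20.79)(278 − 450.8) = -8116 J.
Work on gas = −W_by = 8116 J.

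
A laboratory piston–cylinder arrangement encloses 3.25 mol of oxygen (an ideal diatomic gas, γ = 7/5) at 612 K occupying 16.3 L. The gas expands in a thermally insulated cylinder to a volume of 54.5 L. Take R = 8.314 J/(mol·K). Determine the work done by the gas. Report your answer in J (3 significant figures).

Adiabatic: TV^(γ−1) = const with γ = 7/5.
T₂ = T₁ (V₁/V₂)^(γ−1) = 612 × (16.3/54.5)^0.4 = 612 × 0.617 = 377.6 K.
W_by = nCᵥ(T₁ − T₂) = (3.25)(20.79)(612 − 377.6) = 15832 J.

W ≈ 15800 J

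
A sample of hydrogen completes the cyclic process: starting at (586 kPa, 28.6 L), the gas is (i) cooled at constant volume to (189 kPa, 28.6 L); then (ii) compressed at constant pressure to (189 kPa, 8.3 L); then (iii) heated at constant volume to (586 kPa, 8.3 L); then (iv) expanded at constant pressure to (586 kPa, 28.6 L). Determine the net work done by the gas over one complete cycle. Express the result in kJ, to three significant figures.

W_net ≈ 8.06 kJ

Constant-volume legs do no work.
W(ii) = (189)(8.3 − 28.6) = -3837 J; W(iv) = (586)(28.6 − 8.3) = 11896 J.
W_net = -3837 + 11896 = 8059 J (the clockwise enclosed area).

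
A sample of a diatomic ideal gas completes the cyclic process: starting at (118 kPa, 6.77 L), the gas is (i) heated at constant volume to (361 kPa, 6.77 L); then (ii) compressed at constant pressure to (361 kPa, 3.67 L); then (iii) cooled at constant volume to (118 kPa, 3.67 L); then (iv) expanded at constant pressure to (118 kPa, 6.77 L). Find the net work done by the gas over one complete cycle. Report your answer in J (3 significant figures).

W_net ≈ -753 J

Constant-volume legs do no work.
W(ii) = (361)(3.67 − 6.77) = -1119 J; W(iv) = (118)(6.77 − 3.67) = 365.8 J.
W_net = -1119 + 365.8 = -753.3 J (the counter-clockwise enclosed area).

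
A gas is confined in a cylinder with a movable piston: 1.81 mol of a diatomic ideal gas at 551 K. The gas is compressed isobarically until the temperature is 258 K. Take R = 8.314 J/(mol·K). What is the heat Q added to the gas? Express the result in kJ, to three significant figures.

Isobaric: W = nRΔT = (1.81)(8.314)(-293) = -4409 J.
ΔU = nCᵥΔT with Cᵥ = 5R/2: ΔU = (1.81)(20.79)(-293) = -11023 J.
Q = ΔU + W = -11023 − 4409 = -15432 J.

Q ≈ -15.4 kJ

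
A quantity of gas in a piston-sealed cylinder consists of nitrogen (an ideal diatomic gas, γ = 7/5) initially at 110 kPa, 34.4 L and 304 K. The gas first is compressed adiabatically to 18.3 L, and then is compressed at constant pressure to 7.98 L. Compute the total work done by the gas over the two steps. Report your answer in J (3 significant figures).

W_total ≈ -5460 J

Step 1 (adiabatic): W = (P₁V₁ − P₂V₂)/(γ−1) = (3784 − 4871)/0.4 = -2717 J.
After step 1: P = 266.2 kPa, V = 18.3 L, T = 391.3 K.
Step 2 (isobaric): W = PΔV = (266.2 kPa)(7.98 − 18.3 L) = -2747 J.
W_total = -2717 − 2747 = -5464 J.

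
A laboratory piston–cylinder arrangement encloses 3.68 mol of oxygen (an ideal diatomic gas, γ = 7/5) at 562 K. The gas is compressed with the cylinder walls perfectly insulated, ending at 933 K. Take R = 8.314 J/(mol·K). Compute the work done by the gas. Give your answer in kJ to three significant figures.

Adiabatic ⇒ Q = 0, so W_by = −ΔU = nCᵥ(T₁ − T₂).
Cᵥ = 5R/2 = 20.79 J/(mol·K).
W = (3.68)(20.79)(562 − 933) = -28377 J.

W ≈ -28.4 kJ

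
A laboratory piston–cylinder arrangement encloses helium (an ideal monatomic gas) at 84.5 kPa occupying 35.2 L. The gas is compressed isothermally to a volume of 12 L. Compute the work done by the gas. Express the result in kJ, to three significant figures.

W ≈ -3.20 kJ

Isothermal: W = nRT ln(V₂/V₁) = P₁V₁ ln(V₂/V₁).
P₁V₁ = (84.5 kPa)(35.2 L) = 2974 J.
W = 2974 × ln(12/35.2) = 2974 × -1.076
W_by_gas = -3201 J.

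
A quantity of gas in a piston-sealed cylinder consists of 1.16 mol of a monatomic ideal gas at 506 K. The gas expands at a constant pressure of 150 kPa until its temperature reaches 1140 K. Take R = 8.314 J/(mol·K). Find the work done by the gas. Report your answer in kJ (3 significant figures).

W ≈ 6.11 kJ

Isobaric: W = P ΔV = nR ΔT.
W = (1.16)(8.314)(1140 − 506) = 6114 J.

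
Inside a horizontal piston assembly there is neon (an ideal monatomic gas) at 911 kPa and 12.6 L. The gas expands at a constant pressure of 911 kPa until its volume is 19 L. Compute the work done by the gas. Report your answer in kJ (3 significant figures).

Isobaric: W = P ΔV.
W = (911 kPa)(19 − 12.6 L) = (911)(6.4) = 5830 J.

W ≈ 5.83 kJ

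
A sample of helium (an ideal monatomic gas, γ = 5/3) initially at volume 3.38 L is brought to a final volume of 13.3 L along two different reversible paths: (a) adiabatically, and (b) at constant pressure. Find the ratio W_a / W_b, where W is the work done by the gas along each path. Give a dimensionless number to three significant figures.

W_a / W_b ≈ 0.306

Path (a) adiabatic: W = P₁V₁(1 − (V₁/V₂)^(γ−1))/(γ−1) → W_a/(P₁V₁) = 0.8982.
Path (b) isobaric: W = P₁(V₂ − V₁) → W_b/(P₁V₁) = 2.935.
W_a / W_b = 0.8982 / 2.935 = 0.306.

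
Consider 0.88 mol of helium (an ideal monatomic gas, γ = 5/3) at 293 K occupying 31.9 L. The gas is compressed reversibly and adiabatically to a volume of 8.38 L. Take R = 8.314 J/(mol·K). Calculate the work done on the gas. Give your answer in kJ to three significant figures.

W ≈ 4.62 kJ

Adiabatic: TV^(γ−1) = const with γ = 5/3.
T₂ = T₁ (V₁/V₂)^(γ−1) = 293 × (31.9/8.38)^0.667 = 293 × 2.438 = 714.3 K.
W_by = nCᵥ(T₁ − T₂) = (0.88)(12.47)(293 − 714.3) = -4624 J.
Work on gas = −W_by = 4624 J.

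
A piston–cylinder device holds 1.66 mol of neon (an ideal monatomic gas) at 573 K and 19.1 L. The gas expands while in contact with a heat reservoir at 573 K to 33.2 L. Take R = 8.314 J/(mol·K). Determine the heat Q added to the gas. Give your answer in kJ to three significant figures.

Isothermal ⇒ ΔU = 0, so Q = W = nRT ln(V₂/V₁).
Q = (1.66)(8.314)(573) ln(33.2/19.1) = 7908 × 0.5529 = 4372 J.

Q ≈ 4.37 kJ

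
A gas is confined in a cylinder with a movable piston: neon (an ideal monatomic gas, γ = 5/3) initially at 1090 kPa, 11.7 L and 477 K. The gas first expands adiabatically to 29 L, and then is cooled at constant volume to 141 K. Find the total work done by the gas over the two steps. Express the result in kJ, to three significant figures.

W_total ≈ 8.68 kJ

Step 1 (adiabatic): W = (P₁V₁ − P₂V₂)/(γ−1) = (12753 − 6963)/0.667 = 8685 J.
Step 2 (isochoric): W = 0 (constant volume).
W_total = 8685 + 0 = 8685 J.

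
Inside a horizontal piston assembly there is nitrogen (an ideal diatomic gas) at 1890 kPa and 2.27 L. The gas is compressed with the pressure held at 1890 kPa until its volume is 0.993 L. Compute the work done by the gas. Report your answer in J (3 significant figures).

Isobaric: W = P ΔV.
W = (1890 kPa)(0.993 − 2.27 L) = (1890)(-1.277) = -2414 J.

W ≈ -2410 J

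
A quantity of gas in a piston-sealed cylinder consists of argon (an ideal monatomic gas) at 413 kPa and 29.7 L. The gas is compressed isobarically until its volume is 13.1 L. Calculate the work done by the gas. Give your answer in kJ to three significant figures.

W ≈ -6.86 kJ

Isobaric: W = P ΔV.
W = (413 kPa)(13.1 − 29.7 L) = (413)(-16.6) = -6856 J.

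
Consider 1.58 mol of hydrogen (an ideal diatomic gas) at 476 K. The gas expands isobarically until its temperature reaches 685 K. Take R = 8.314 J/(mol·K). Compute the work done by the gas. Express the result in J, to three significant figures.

W ≈ 2750 J

Isobaric: W = P ΔV = nR ΔT.
W = (1.58)(8.314)(685 − 476) = 2745 J.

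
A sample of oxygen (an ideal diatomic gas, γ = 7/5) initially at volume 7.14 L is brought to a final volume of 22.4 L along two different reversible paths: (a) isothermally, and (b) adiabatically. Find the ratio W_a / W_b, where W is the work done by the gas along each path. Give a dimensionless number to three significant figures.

Path (a) isothermal: W = P₁V₁ ln(V₂/V₁) → W_a/(P₁V₁) = 1.143.
Path (b) adiabatic: W = P₁V₁(1 − (V₁/V₂)^(γ−1))/(γ−1) → W_b/(P₁V₁) = 0.9176.
W_a / W_b = 1.143 / 0.9176 = 1.246.

W_a / W_b ≈ 1.25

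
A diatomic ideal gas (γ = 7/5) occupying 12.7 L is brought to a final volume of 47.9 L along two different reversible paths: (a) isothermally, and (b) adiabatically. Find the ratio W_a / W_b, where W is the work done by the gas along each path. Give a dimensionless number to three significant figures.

Path (a) isothermal: W = P₁V₁ ln(V₂/V₁) → W_a/(P₁V₁) = 1.328.
Path (b) adiabatic: W = P₁V₁(1 − (V₁/V₂)^(γ−1))/(γ−1) → W_b/(P₁V₁) = 1.03.
W_a / W_b = 1.328 / 1.03 = 1.289.

W_a / W_b ≈ 1.29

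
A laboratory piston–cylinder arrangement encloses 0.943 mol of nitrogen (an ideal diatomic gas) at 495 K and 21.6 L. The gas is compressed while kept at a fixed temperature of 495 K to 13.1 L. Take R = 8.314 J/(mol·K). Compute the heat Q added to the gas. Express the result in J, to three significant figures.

Q ≈ -1940 J

Isothermal ⇒ ΔU = 0, so Q = W = nRT ln(V₂/V₁).
Q = (0.943)(8.314)(495) ln(13.1/21.6) = 3881 × -0.5001 = -1941 J.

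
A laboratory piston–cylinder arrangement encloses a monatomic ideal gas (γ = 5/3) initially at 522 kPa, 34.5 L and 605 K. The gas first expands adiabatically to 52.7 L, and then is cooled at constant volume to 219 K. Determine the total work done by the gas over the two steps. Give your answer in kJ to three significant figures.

Step 1 (adiabatic): W = (P₁V₁ − P₂V₂)/(γ−1) = (18009 − 13578)/0.667 = 6647 J.
Step 2 (isochoric): W = 0 (constant volume).
W_total = 6647 + 0 = 6647 J.

W_total ≈ 6.65 kJ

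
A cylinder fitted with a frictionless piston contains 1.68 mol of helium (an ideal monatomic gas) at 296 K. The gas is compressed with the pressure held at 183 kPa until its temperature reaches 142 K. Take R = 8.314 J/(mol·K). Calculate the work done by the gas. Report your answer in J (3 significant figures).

Isobaric: W = P ΔV = nR ΔT.
W = (1.68)(8.314)(142 − 296) = -2151 J.

W ≈ -2150 J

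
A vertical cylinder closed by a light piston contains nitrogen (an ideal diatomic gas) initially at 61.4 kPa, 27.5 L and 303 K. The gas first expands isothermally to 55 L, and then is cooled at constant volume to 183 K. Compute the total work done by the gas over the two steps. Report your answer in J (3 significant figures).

W_total ≈ 1170 J

Step 1 (isothermal): W = P₁V₁ ln(V₂/V₁) = (1688) ln(55/27.5) = 1170 J.
Step 2 (isochoric): W = 0 (constant volume).
W_total = 1170 + 0 = 1170 J.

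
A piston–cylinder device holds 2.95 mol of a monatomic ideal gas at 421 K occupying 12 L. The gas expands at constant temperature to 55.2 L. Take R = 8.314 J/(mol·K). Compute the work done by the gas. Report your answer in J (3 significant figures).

W ≈ 15800 J

Isothermal: W = nRT ln(V₂/V₁).
W = (2.95)(8.314)(421) × ln(55.2/12)
  = 10326 × 1.526
W_by_gas = 15757 J.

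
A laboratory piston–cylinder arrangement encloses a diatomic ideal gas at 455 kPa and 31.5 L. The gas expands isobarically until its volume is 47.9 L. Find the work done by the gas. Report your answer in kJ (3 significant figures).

Isobaric: W = P ΔV.
W = (455 kPa)(47.9 − 31.5 L) = (455)(16.4) = 7462 J.

W ≈ 7.46 kJ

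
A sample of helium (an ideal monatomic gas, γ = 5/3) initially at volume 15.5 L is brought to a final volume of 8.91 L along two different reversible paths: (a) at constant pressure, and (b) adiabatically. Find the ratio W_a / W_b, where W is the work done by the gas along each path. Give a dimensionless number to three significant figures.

Path (a) isobaric: W = P₁(V₂ − V₁) → W_a/(P₁V₁) = -0.4252.
Path (b) adiabatic: W = P₁V₁(1 − (V₁/V₂)^(γ−1))/(γ−1) → W_b/(P₁V₁) = -0.6697.
W_a / W_b = -0.4252 / -0.6697 = 0.6349.

W_a / W_b ≈ 0.635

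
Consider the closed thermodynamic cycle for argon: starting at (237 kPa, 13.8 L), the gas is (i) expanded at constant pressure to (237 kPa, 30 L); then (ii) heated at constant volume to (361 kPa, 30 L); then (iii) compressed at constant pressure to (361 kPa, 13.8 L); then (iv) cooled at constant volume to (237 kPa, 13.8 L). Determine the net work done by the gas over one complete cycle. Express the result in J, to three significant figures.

W_net ≈ -2010 J

Constant-volume legs do no work.
W(i) = (237)(30 − 13.8) = 3839 J; W(iii) = (361)(13.8 − 30) = -5848 J.
W_net = 3839 − 5848 = -2009 J (the counter-clockwise enclosed area).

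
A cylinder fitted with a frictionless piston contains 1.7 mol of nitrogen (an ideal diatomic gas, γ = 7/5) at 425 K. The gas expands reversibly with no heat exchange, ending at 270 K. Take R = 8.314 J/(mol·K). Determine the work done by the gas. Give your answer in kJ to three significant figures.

W ≈ 5.48 kJ

Adiabatic ⇒ Q = 0, so W_by = −ΔU = nCᵥ(T₁ − T₂).
Cᵥ = 5R/2 = 20.79 J/(mol·K).
W = (1.7)(20.79)(425 − 270) = 5477 J.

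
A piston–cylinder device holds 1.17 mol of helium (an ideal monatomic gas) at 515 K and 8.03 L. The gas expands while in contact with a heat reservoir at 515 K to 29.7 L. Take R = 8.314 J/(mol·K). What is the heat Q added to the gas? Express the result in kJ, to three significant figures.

Q ≈ 6.55 kJ

Isothermal ⇒ ΔU = 0, so Q = W = nRT ln(V₂/V₁).
Q = (1.17)(8.314)(515) ln(29.7/8.03) = 5010 × 1.308 = 6552 J.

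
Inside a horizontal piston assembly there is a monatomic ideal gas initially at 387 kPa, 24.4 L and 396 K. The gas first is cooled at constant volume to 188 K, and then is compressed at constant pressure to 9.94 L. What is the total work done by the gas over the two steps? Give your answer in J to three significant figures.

W_total ≈ -2660 J

Step 1 (isochoric): W = 0 (constant volume).
After step 1: P = 183.7 kPa (V unchanged).
Step 2 (isobaric): W = PΔV = (183.7 kPa)(9.94 − 24.4 L) = -2657 J.
W_total = 0 − 2657 = -2657 J.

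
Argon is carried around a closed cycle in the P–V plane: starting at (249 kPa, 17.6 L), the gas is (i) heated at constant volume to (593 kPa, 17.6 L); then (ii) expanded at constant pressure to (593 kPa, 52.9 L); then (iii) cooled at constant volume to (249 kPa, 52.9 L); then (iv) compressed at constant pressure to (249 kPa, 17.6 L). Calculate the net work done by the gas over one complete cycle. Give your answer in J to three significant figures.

W_net ≈ 12100 J

Constant-volume legs do no work.
W(ii) = (593)(52.9 − 17.6) = 20933 J; W(iv) = (249)(17.6 − 52.9) = -8790 J.
W_net = 20933 − 8790 = 12143 J (the clockwise enclosed area).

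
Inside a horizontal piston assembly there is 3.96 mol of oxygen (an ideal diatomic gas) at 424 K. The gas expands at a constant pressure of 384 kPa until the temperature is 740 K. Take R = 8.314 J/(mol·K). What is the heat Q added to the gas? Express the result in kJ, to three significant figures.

Q ≈ 36.4 kJ

Isobaric: W = nRΔT = (3.96)(8.314)(316) = 10404 J.
ΔU = nCᵥΔT with Cᵥ = 5R/2: ΔU = (3.96)(20.79)(316) = 26010 J.
Q = ΔU + W = 26010 + 10404 = 36413 J.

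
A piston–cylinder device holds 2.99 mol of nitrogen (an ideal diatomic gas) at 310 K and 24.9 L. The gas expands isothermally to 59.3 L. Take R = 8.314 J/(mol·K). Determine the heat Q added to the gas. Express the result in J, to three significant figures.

Isothermal ⇒ ΔU = 0, so Q = W = nRT ln(V₂/V₁).
Q = (2.99)(8.314)(310) ln(59.3/24.9) = 7706 × 0.8677 = 6687 J.

Q ≈ 6690 J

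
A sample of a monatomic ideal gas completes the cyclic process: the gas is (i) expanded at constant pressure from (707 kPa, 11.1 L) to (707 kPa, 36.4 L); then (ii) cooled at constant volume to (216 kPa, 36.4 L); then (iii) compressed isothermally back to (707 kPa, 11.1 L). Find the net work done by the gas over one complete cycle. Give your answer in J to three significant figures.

W_net ≈ 8550 J

Leg (i): W = PΔV = (707)(36.4 − 11.1) = 17887 J.
Leg (ii): W = 0.
Leg (iii): W = PᵢVᵢ ln(V_f/Vᵢ) = (7862) ln(11.1/36.4) = -9338 J.
W_net = 17887 − 9338 = 8550 J.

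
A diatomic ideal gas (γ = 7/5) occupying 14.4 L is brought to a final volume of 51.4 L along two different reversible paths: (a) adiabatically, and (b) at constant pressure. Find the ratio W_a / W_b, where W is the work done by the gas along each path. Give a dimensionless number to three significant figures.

Path (a) adiabatic: W = P₁V₁(1 − (V₁/V₂)^(γ−1))/(γ−1) → W_a/(P₁V₁) = 0.9972.
Path (b) isobaric: W = P₁(V₂ − V₁) → W_b/(P₁V₁) = 2.569.
W_a / W_b = 0.9972 / 2.569 = 0.3881.

W_a / W_b ≈ 0.388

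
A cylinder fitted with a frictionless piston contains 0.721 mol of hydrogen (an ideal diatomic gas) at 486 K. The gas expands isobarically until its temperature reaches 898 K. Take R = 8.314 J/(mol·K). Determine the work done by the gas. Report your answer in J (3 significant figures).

Isobaric: W = P ΔV = nR ΔT.
W = (0.721)(8.314)(898 − 486) = 2470 J.

W ≈ 2470 J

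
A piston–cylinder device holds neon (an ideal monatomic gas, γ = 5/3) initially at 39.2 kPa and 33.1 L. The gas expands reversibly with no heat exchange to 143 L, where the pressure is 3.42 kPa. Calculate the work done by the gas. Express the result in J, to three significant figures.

Adiabatic: W = (P₁V₁ − P₂V₂)/(γ − 1) with γ = 5/3.
P₁V₁ = 1298 J, P₂V₂ = 489.1 J.
W = (1298 − 489.1) / 0.6667 = 1213 J.

W ≈ 1210 J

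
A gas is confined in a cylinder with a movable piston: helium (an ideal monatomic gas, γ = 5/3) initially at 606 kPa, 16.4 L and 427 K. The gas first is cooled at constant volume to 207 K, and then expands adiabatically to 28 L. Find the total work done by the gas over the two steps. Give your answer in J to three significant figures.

W_total ≈ 2170 J

Step 1 (isochoric): W = 0 (constant volume).
After step 1: P = 293.8 kPa (V unchanged).
Step 2 (adiabatic): W = (P₁V₁ − P₂V₂)/(γ−1) = (4818 − 3373)/0.667 = 2168 J.
W_total = 0 + 2168 = 2168 J.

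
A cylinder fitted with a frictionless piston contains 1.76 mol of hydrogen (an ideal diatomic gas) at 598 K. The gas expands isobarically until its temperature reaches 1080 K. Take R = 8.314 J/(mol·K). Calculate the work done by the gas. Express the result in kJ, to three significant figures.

Isobaric: W = P ΔV = nR ΔT.
W = (1.76)(8.314)(1080 − 598) = 7053 J.

W ≈ 7.05 kJ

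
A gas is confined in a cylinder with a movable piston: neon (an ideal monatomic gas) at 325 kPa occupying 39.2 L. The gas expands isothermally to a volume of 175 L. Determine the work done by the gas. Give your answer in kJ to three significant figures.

W ≈ 19.1 kJ

Isothermal: W = nRT ln(V₂/V₁) = P₁V₁ ln(V₂/V₁).
P₁V₁ = (325 kPa)(39.2 L) = 12740 J.
W = 12740 × ln(175/39.2) = 12740 × 1.496
W_by_gas = 19060 J.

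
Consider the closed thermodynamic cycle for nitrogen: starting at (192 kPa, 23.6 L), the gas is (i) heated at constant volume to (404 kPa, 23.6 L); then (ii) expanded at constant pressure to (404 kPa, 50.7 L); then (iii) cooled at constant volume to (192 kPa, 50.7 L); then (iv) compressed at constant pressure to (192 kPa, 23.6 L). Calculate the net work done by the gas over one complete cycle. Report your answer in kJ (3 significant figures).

Constant-volume legs do no work.
W(ii) = (404)(50.7 − 23.6) = 10948 J; W(iv) = (192)(23.6 − 50.7) = -5203 J.
W_net = 10948 − 5203 = 5745 J (the clockwise enclosed area).

W_net ≈ 5.75 kJ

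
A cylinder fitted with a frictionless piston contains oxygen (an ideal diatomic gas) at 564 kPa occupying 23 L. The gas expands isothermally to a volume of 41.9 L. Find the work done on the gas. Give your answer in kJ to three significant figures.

Isothermal: W = nRT ln(V₂/V₁) = P₁V₁ ln(V₂/V₁).
P₁V₁ = (564 kPa)(23 L) = 12972 J.
W = 12972 × ln(41.9/23) = 12972 × 0.5998
W_by_gas = 7780 J; work on gas = −W_by = -7780 J.

W ≈ -7.78 kJ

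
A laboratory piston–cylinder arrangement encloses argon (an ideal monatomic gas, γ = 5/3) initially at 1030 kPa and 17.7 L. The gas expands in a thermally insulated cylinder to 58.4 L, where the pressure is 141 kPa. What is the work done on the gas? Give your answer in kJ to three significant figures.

Adiabatic: W = (P₁V₁ − P₂V₂)/(γ − 1) with γ = 5/3.
P₁V₁ = 18231 J, P₂V₂ = 8234 J.
W = (18231 − 8234) / 0.6667 = 14995 J.
Work on gas = −W_by = -14995 J.

W ≈ -15.0 kJ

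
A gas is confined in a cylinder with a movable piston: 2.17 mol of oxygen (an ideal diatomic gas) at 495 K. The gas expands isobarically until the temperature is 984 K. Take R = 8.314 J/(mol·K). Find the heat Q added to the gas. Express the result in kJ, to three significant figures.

Q ≈ 30.9 kJ

Isobaric: W = nRΔT = (2.17)(8.314)(489) = 8822 J.
ΔU = nCᵥΔT with Cᵥ = 5R/2: ΔU = (2.17)(20.79)(489) = 22056 J.
Q = ΔU + W = 22056 + 8822 = 30878 J.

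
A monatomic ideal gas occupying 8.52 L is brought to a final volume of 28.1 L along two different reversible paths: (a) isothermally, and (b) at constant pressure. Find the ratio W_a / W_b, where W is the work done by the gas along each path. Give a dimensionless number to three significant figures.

Path (a) isothermal: W = P₁V₁ ln(V₂/V₁) → W_a/(P₁V₁) = 1.193.
Path (b) isobaric: W = P₁(V₂ − V₁) → W_b/(P₁V₁) = 2.298.
W_a / W_b = 1.193 / 2.298 = 0.5193.

W_a / W_b ≈ 0.519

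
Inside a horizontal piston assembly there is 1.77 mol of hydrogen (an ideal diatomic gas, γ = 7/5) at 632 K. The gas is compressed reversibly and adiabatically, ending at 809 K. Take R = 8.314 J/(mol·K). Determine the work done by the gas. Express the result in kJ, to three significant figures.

W ≈ -6.51 kJ

Adiabatic ⇒ Q = 0, so W_by = −ΔU = nCᵥ(T₁ − T₂).
Cᵥ = 5R/2 = 20.79 J/(mol·K).
W = (1.77)(20.79)(632 − 809) = -6512 J.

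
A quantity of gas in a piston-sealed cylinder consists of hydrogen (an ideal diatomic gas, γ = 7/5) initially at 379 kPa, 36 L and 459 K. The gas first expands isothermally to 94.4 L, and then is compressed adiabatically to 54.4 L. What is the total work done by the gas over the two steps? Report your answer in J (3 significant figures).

Step 1 (isothermal): W = P₁V₁ ln(V₂/V₁) = (13644) ln(94.4/36) = 13153 J.
After step 1: P = 144.5 kPa, V = 94.4 L, T = 459 K.
Step 2 (adiabatic): W = (P₁V₁ − P₂V₂)/(γ−1) = (13644 − 17009)/0.4 = -8414 J.
W_total = 13153 − 8414 = 4739 J.

W_total ≈ 4740 J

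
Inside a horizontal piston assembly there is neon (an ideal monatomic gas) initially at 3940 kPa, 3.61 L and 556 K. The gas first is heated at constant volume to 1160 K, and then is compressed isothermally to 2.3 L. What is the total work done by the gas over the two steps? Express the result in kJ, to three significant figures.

W_total ≈ -13.4 kJ

Step 1 (isochoric): W = 0 (constant volume).
After step 1: P = 8220 kPa (V unchanged).
Step 2 (isothermal): W = P₁V₁ ln(V₂/V₁) = (29675) ln(2.3/3.61) = -13377 J.
W_total = 0 − 13377 = -13377 J.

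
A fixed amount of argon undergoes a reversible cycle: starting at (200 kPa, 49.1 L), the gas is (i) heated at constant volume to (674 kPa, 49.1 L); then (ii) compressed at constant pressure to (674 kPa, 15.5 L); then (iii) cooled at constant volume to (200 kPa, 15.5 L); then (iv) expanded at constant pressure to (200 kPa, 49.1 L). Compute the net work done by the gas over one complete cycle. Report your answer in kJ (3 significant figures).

Constant-volume legs do no work.
W(ii) = (674)(15.5 − 49.1) = -22646 J; W(iv) = (200)(49.1 − 15.5) = 6720 J.
W_net = -22646 + 6720 = -15926 J (the counter-clockwise enclosed area).

W_net ≈ -15.9 kJ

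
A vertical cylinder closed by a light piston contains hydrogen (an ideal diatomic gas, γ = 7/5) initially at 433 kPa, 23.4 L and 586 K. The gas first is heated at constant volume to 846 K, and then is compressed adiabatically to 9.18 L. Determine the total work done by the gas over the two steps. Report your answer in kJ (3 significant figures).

Step 1 (isochoric): W = 0 (constant volume).
After step 1: P = 625.1 kPa (V unchanged).
Step 2 (adiabatic): W = (P₁V₁ − P₂V₂)/(γ−1) = (14628 − 21268)/0.4 = -16601 J.
W_total = 0 − 16601 = -16601 J.

W_total ≈ -16.6 kJ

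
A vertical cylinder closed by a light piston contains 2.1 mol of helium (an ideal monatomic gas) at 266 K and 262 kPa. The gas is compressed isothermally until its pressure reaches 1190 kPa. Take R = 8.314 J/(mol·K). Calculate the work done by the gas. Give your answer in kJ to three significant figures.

W ≈ -7.03 kJ

Isothermal process: W = nRT ln(V₂/V₁) = nRT ln(P₁/P₂).
W = (2.1)(8.314)(266) × ln(262/1190)
  = 4644 × ln(0.2202) = 4644 × -1.513
W_by_gas = -7028 J.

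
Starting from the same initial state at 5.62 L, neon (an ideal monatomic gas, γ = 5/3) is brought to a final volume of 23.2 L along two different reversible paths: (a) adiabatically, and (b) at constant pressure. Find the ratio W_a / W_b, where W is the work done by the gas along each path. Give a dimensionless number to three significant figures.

W_a / W_b ≈ 0.293

Path (a) adiabatic: W = P₁V₁(1 − (V₁/V₂)^(γ−1))/(γ−1) → W_a/(P₁V₁) = 0.9171.
Path (b) isobaric: W = P₁(V₂ − V₁) → W_b/(P₁V₁) = 3.128.
W_a / W_b = 0.9171 / 3.128 = 0.2932.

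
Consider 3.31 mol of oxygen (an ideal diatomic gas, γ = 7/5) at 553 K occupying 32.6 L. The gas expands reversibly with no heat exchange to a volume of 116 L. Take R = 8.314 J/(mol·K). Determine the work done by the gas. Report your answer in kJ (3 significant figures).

Adiabatic: TV^(γ−1) = const with γ = 7/5.
T₂ = T₁ (V₁/V₂)^(γ−1) = 553 × (32.6/116)^0.4 = 553 × 0.6019 = 332.8 K.
W_by = nCᵥ(T₁ − T₂) = (3.31)(20.79)(553 − 332.8) = 15147 J.

W ≈ 15.1 kJ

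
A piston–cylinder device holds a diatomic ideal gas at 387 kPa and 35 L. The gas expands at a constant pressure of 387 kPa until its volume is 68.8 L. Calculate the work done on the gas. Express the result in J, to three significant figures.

Isobaric: W = P ΔV.
W = (387 kPa)(68.8 − 35 L) = (387)(33.8) = 13081 J.
Work on gas = −W_by = -13081 J.

W ≈ -13100 J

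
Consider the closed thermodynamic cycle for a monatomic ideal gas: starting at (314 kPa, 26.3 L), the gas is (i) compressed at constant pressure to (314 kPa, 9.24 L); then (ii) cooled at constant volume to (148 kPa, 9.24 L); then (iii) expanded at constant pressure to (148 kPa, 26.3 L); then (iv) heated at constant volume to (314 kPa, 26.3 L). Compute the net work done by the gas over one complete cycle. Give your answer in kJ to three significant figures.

Constant-volume legs do no work.
W(i) = (314)(9.24 − 26.3) = -5357 J; W(iii) = (148)(26.3 − 9.24) = 2525 J.
W_net = -5357 + 2525 = -2832 J (the counter-clockwise enclosed area).

W_net ≈ -2.83 kJ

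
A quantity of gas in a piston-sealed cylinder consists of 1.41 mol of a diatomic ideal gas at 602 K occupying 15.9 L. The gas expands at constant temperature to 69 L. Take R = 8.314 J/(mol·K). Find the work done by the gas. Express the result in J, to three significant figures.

W ≈ 10400 J

Isothermal: W = nRT ln(V₂/V₁).
W = (1.41)(8.314)(602) × ln(69/15.9)
  = 7057 × 1.468
W_by_gas = 10358 J.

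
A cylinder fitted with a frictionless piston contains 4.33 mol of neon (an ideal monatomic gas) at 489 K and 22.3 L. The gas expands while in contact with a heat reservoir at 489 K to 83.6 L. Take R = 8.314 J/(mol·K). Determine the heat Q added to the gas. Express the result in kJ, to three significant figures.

Isothermal ⇒ ΔU = 0, so Q = W = nRT ln(V₂/V₁).
Q = (4.33)(8.314)(489) ln(83.6/22.3) = 17604 × 1.321 = 23263 J.

Q ≈ 23.3 kJ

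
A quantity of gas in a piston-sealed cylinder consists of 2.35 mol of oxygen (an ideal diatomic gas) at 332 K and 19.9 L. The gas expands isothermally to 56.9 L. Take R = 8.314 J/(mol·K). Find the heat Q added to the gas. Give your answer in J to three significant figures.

Q ≈ 6810 J

Isothermal ⇒ ΔU = 0, so Q = W = nRT ln(V₂/V₁).
Q = (2.35)(8.314)(332) ln(56.9/19.9) = 6487 × 1.051 = 6815 J.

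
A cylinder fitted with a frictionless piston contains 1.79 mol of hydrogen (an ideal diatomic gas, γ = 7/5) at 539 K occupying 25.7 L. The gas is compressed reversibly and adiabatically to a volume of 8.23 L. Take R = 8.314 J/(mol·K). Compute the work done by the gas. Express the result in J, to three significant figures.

Adiabatic: TV^(γ−1) = const with γ = 7/5.
T₂ = T₁ (V₁/V₂)^(γ−1) = 539 × (25.7/8.23)^0.4 = 539 × 1.577 = 850 K.
W_by = nCᵥ(T₁ − T₂) = (1.79)(20.79)(539 − 850) = -11570 J.

W ≈ -11600 J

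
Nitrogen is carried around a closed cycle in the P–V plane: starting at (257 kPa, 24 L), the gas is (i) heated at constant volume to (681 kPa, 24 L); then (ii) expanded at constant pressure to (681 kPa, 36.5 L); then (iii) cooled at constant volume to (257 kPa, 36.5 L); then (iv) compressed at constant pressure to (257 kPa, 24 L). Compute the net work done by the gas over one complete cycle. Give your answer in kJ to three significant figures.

W_net ≈ 5.30 kJ

Constant-volume legs do no work.
W(ii) = (681)(36.5 − 24) = 8512 J; W(iv) = (257)(24 − 36.5) = -3212 J.
W_net = 8512 − 3212 = 5300 J (the clockwise enclosed area).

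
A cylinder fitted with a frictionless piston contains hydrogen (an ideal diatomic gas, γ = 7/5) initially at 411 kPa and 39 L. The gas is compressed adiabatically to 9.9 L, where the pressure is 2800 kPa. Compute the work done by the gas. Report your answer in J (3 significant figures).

W ≈ -29200 J

Adiabatic: W = (P₁V₁ − P₂V₂)/(γ − 1) with γ = 7/5.
P₁V₁ = 16029 J, P₂V₂ = 27720 J.
W = (16029 − 27720) / 0.4 = -29228 J.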